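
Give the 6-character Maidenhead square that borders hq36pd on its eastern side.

HQ36qd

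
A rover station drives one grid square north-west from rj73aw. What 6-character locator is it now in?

RJ63xx

Longitude subsquare a = 0; −1 → -1, wraps to 23 = x, carry into square.
Longitude square 7; −1 → 6.
Latitude subsquare w = 22; +1 → 23 = x.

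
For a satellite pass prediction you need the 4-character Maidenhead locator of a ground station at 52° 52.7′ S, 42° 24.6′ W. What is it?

GD87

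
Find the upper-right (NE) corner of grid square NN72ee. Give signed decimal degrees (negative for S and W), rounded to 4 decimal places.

Field N=13, N=13: +13·20° lon, +13·10° lat → SW at lon 80°, lat 40°.
Square 7, 2: +7·2° lon, +2·1° lat → SW at lon 94°, lat 42°.
Subsquare e=4, e=4: +4·0.0833333° lon, +4·0.0416667° lat → SW at lon 94.3333°, lat 42.1667°.
Cell spans 0.0833333° lon × 0.0416667° lat. NE corner is SW corner plus one full cell.
latitude 42.2083, longitude 94.4167.

42.2083, 94.4167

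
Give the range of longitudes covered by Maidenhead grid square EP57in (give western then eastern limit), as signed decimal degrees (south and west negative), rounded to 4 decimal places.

-89.3333, -89.2500

Field E=4, P=15: +4·20° lon, +15·10° lat → SW at lon -100°, lat 60°.
Square 5, 7: +5·2° lon, +7·1° lat → SW at lon -90°, lat 67°.
Subsquare i=8, n=13: +8·0.0833333° lon, +13·0.0416667° lat → SW at lon -89.3333°, lat 67.5417°.
Cell spans 0.0833333° lon × 0.0416667° lat.
west -89.3333, east -89.2500.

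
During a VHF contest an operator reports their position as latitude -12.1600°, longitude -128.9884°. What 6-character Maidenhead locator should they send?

Add 180° to longitude and 90° to latitude: 51.0116, 77.8400.
Field: lon ⌊51.0116/20⌋ = 2 → C; lat ⌊77.8400/10⌋ = 7 → H.
Square: lon ⌊11.0116/2⌋ = 5; lat ⌊7.8400/1⌋ = 7.
Subsquare: lon ⌊1.0116/0.0833333⌋ = 12 → m; lat ⌊0.8400/0.0416667⌋ = 20 → u.

CH57mu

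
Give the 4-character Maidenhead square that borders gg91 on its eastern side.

HG01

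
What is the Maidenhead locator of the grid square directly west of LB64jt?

LB64it

Longitude subsquare j = 9; −1 → 8 = i.
The latitude characters are unchanged.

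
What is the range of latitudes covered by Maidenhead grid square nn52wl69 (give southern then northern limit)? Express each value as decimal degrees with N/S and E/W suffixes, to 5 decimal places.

42.49583° N, 42.50000° N

Field N=13, N=13: +13·20° lon, +13·10° lat → SW at lon 80°, lat 40°.
Square 5, 2: +5·2° lon, +2·1° lat → SW at lon 90°, lat 42°.
Subsquare w=22, l=11: +22·0.0833333° lon, +11·0.0416667° lat → SW at lon 91.8333°, lat 42.4583°.
Extended square 6, 9: +6·0.00833333° lon, +9·0.00416667° lat → SW at lon 91.8833°, lat 42.4958°.
Cell spans 0.00833333° lon × 0.00416667° lat.
south 42.49583° N, north 42.50000° N.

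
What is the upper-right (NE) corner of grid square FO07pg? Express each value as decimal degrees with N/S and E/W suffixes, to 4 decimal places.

57.2917° N, 78.6667° W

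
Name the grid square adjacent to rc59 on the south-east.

RC68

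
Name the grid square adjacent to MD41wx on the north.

Latitude subsquare x = 23; +1 → 24, wraps to 0 = a, carry into square.
Latitude square 1; +1 → 2.
The longitude characters are unchanged.

MD42wa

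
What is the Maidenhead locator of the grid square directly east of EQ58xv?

Longitude subsquare x = 23; +1 → 24, wraps to 0 = a, carry into square.
Longitude square 5; +1 → 6.
The latitude characters are unchanged.

EQ68av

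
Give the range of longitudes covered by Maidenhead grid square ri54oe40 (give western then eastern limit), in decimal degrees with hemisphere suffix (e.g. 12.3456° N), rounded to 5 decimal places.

171.20000° E, 171.20833° E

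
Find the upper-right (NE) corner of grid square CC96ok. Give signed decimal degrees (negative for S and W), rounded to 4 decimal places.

Field C=2, C=2: +2·20° lon, +2·10° lat → SW at lon -140°, lat -70°.
Square 9, 6: +9·2° lon, +6·1° lat → SW at lon -122°, lat -64°.
Subsquare o=14, k=10: +14·0.0833333° lon, +10·0.0416667° lat → SW at lon -120.833°, lat -63.5833°.
Cell spans 0.0833333° lon × 0.0416667° lat. NE corner is SW corner plus one full cell.
latitude -63.5417, longitude -120.7500.

-63.5417, -120.7500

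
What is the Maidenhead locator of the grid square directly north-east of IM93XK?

JM03al

Longitude subsquare x = 23; +1 → 24, wraps to 0 = a, carry into square.
Longitude square 9; +1 → 10, wraps to 0, carry into field.
Longitude field I = 8; +1 → 9 = J.
Latitude subsquare k = 10; +1 → 11 = l.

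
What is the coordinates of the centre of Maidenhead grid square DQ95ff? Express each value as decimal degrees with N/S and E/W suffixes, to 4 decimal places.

75.2292° N, 101.5417° W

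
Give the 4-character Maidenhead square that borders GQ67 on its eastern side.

GQ77

Longitude square 6; +1 → 7.
The latitude characters are unchanged.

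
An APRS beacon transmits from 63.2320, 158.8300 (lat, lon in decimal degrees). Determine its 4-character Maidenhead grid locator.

Offset from 180°W / 90°S: lon 338.83°, lat 153.23°.
Field: 338.83/20 → 16 → Q, 153.23/10 → 15 → P; chars QP.
Square: 18.83/2 → 9, 3.23/1 → 3; chars 93.

QP93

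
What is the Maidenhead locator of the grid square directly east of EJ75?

EJ85

Longitude square 7; +1 → 8.
The latitude characters are unchanged.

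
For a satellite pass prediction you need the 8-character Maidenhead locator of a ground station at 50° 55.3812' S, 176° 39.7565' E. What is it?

RD89hb98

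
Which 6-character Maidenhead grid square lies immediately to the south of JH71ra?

JH70rx

Latitude subsquare a = 0; −1 → -1, wraps to 23 = x, carry into square.
Latitude square 1; −1 → 0.
The longitude characters are unchanged.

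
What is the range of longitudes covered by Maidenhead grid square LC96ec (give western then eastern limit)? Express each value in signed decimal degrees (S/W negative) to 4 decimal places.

58.3333, 58.4167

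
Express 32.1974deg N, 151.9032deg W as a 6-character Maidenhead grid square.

BM42be

Offset from 180°W / 90°S: lon 28.0968°, lat 122.1974°.
Field: 28.0968/20 → 1 → B, 122.1974/10 → 12 → M; chars BM.
Square: 8.0968/2 → 4, 2.1974/1 → 2; chars 42.
Subsquare: 0.0968/0.0833333 → 1 → b, 0.1974/0.0416667 → 4 → e; chars be.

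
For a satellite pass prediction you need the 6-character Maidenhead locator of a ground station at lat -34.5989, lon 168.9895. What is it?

RF45lj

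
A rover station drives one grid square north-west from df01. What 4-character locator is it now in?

CF92

Longitude square 0; −1 → -1, wraps to 9, carry into field.
Longitude field D = 3; −1 → 2 = C.
Latitude square 1; +1 → 2.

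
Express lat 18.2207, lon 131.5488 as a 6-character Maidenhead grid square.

PK58sf

Shift to the Maidenhead origin (180°W, 90°S): lon 311.5488, lat 108.2207.
Field: 311.5488/20 → 15 → P, 108.2207/10 → 10 → K; chars PK.
Square: 11.5488/2 → 5, 8.2207/1 → 8; chars 58.
Subsquare: 1.5488/0.0833333 → 18 → s, 0.2207/0.0416667 → 5 → f; chars sf.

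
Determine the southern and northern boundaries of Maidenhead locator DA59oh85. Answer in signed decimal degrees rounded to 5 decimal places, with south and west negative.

-80.68750, -80.68333

Field D=3, A=0: +3·20° lon, +0·10° lat → SW at lon -120°, lat -90°.
Square 5, 9: +5·2° lon, +9·1° lat → SW at lon -110°, lat -81°.
Subsquare o=14, h=7: +14·0.0833333° lon, +7·0.0416667° lat → SW at lon -108.833°, lat -80.7083°.
Extended square 8, 5: +8·0.00833333° lon, +5·0.00416667° lat → SW at lon -108.767°, lat -80.6875°.
Cell spans 0.00833333° lon × 0.00416667° lat.
south -80.68750, north -80.68333.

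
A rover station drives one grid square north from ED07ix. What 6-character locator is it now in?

ED08ia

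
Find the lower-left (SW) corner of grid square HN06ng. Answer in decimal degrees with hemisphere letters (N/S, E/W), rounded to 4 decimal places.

Field H=7, N=13: +7·20° lon, +13·10° lat → SW at lon -40°, lat 40°.
Square 0, 6: +0·2° lon, +6·1° lat → SW at lon -40°, lat 46°.
Subsquare n=13, g=6: +13·0.0833333° lon, +6·0.0416667° lat → SW at lon -38.9167°, lat 46.25°.
latitude 46.2500° N, longitude 38.9167° W.

46.2500° N, 38.9167° W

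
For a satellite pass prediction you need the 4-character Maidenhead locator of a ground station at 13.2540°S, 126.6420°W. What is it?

CH66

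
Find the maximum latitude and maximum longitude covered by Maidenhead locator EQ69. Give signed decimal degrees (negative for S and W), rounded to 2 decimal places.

80.00, -86.00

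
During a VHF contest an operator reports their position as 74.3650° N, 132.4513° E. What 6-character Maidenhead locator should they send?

PQ64fi

Offset from 180°W / 90°S: lon 312.4513°, lat 164.3650°.
Field (20°×10°, letters A–R): 312.4513/20 → 15 → P, 164.3650/10 → 16 → Q; chars PQ.
Square (2°×1°, digits 0–9): 12.4513/2 → 6, 4.3650/1 → 4; chars 64.
Subsquare (5′×2.5′, letters a–x): 0.4513/0.0833333 → 5 → f, 0.3650/0.0416667 → 8 → i; chars fi.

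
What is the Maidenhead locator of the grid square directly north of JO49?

Latitude square 9; +1 → 10, wraps to 0, carry into field.
Latitude field O = 14; +1 → 15 = P.
The longitude characters are unchanged.

JP40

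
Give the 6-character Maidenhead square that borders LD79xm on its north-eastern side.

Longitude subsquare x = 23; +1 → 24, wraps to 0 = a, carry into square.
Longitude square 7; +1 → 8.
Latitude subsquare m = 12; +1 → 13 = n.

LD89an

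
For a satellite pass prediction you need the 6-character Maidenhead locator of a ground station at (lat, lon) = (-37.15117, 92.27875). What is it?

NF62du

Shift to the Maidenhead origin (180°W, 90°S): lon 272.2788, lat 52.8488.
Field: lon ⌊272.2788/20⌋ = 13 → N; lat ⌊52.8488/10⌋ = 5 → F.
Square: lon ⌊12.2788/2⌋ = 6; lat ⌊2.8488/1⌋ = 2.
Subsquare: lon ⌊0.2788/0.0833333⌋ = 3 → d; lat ⌊0.8488/0.0416667⌋ = 20 → u.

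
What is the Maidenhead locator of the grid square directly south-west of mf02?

LF91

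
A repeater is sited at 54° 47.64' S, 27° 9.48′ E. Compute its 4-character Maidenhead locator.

Offset from 180°W / 90°S: lon 207.16°, lat 35.21°.
Field: lon ⌊207.16/20⌋ = 10 → K; lat ⌊35.21/10⌋ = 3 → D.
Square: lon ⌊7.16/2⌋ = 3; lat ⌊5.21/1⌋ = 5.

KD35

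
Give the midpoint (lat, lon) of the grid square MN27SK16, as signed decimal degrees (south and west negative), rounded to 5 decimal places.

47.44375, 65.51250

Field M=12, N=13: +12·20° lon, +13·10° lat → SW at lon 60°, lat 40°.
Square 2, 7: +2·2° lon, +7·1° lat → SW at lon 64°, lat 47°.
Subsquare s=18, k=10: +18·0.0833333° lon, +10·0.0416667° lat → SW at lon 65.5°, lat 47.4167°.
Extended square 1, 6: +1·0.00833333° lon, +6·0.00416667° lat → SW at lon 65.5083°, lat 47.4417°.
Cell spans 0.00833333° lon × 0.00416667° lat. Centre is SW corner plus half of each.
latitude 47.44375, longitude 65.51250.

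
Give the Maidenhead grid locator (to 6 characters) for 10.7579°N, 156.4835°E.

QK80fs

Shift to the Maidenhead origin (180°W, 90°S): lon 336.4835, lat 100.7579.
Field: lon ⌊336.4835/20⌋ = 16 → Q; lat ⌊100.7579/10⌋ = 10 → K.
Square: lon ⌊16.4835/2⌋ = 8; lat ⌊0.7579/1⌋ = 0.
Subsquare: lon ⌊0.4835/0.0833333⌋ = 5 → f; lat ⌊0.7579/0.0416667⌋ = 18 → s.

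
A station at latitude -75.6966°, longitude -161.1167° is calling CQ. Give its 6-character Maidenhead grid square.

AB94kh

Shift to the Maidenhead origin (180°W, 90°S): lon 18.8833, lat 14.3034.
Field: lon ⌊18.8833/20⌋ = 0 → A; lat ⌊14.3034/10⌋ = 1 → B.
Square: lon ⌊18.8833/2⌋ = 9; lat ⌊4.3034/1⌋ = 4.
Subsquare: lon ⌊0.8833/0.0833333⌋ = 10 → k; lat ⌊0.3034/0.0416667⌋ = 7 → h.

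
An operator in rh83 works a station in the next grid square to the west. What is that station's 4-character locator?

RH73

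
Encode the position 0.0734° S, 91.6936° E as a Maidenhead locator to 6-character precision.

NI59uw

Add 180° to longitude and 90° to latitude: 271.6936, 89.9266.
Field: lon ⌊271.6936/20⌋ = 13 → N; lat ⌊89.9266/10⌋ = 8 → I.
Square: lon ⌊11.6936/2⌋ = 5; lat ⌊9.9266/1⌋ = 9.
Subsquare: lon ⌊1.6936/0.0833333⌋ = 20 → u; lat ⌊0.9266/0.0416667⌋ = 22 → w.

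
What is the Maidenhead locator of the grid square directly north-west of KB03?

JB94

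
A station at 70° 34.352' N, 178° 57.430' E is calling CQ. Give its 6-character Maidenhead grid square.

RQ90ln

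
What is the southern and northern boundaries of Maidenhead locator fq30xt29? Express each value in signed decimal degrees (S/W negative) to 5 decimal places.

Field F=5, Q=16: +5·20° lon, +16·10° lat → SW at lon -80°, lat 70°.
Square 3, 0: +3·2° lon, +0·1° lat → SW at lon -74°, lat 70°.
Subsquare x=23, t=19: +23·0.0833333° lon, +19·0.0416667° lat → SW at lon -72.0833°, lat 70.7917°.
Extended square 2, 9: +2·0.00833333° lon, +9·0.00416667° lat → SW at lon -72.0667°, lat 70.8292°.
Cell spans 0.00833333° lon × 0.00416667° lat.
south 70.82917, north 70.83333.

70.82917, 70.83333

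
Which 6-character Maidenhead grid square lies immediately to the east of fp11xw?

FP21aw

Longitude subsquare x = 23; +1 → 24, wraps to 0 = a, carry into square.
Longitude square 1; +1 → 2.
The latitude characters are unchanged.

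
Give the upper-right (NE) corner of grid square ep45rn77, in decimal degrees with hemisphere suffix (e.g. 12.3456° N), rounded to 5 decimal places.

65.57500° N, 90.51667° W

Field E=4, P=15: +4·20° lon, +15·10° lat → SW at lon -100°, lat 60°.
Square 4, 5: +4·2° lon, +5·1° lat → SW at lon -92°, lat 65°.
Subsquare r=17, n=13: +17·0.0833333° lon, +13·0.0416667° lat → SW at lon -90.5833°, lat 65.5417°.
Extended square 7, 7: +7·0.00833333° lon, +7·0.00416667° lat → SW at lon -90.525°, lat 65.5708°.
Cell spans 0.00833333° lon × 0.00416667° lat. NE corner is SW corner plus one full cell.
latitude 65.57500° N, longitude 90.51667° W.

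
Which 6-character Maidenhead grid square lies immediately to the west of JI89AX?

JI79xx

Longitude subsquare a = 0; −1 → -1, wraps to 23 = x, carry into square.
Longitude square 8; −1 → 7.
The latitude characters are unchanged.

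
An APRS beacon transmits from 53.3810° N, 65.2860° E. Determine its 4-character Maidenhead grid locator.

MO23

Offset from 180°W / 90°S: lon 245.29°, lat 143.38°.
Field: lon ⌊245.29/20⌋ = 12 → M; lat ⌊143.38/10⌋ = 14 → O.
Square: lon ⌊5.29/2⌋ = 2; lat ⌊3.38/1⌋ = 3.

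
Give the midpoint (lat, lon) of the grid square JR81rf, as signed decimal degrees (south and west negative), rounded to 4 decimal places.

Field J=9, R=17: +9·20° lon, +17·10° lat → SW at lon 0°, lat 80°.
Square 8, 1: +8·2° lon, +1·1° lat → SW at lon 16°, lat 81°.
Subsquare r=17, f=5: +17·0.0833333° lon, +5·0.0416667° lat → SW at lon 17.4167°, lat 81.2083°.
Cell spans 0.0833333° lon × 0.0416667° lat. Centre is SW corner plus half of each.
latitude 81.2292, longitude 17.4583.

81.2292, 17.4583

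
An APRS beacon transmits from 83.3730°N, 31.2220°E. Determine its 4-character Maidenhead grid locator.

Add 180° to longitude and 90° to latitude: 211.22, 173.37.
Field: 211.22/20 → 10 → K, 173.37/10 → 17 → R; chars KR.
Square: 11.22/2 → 5, 3.37/1 → 3; chars 53.

KR53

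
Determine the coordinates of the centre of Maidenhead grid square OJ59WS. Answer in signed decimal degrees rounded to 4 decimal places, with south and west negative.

9.7708, 111.8750

Field O=14, J=9: +14·20° lon, +9·10° lat → SW at lon 100°, lat 0°.
Square 5, 9: +5·2° lon, +9·1° lat → SW at lon 110°, lat 9°.
Subsquare w=22, s=18: +22·0.0833333° lon, +18·0.0416667° lat → SW at lon 111.833°, lat 9.75°.
Cell spans 0.0833333° lon × 0.0416667° lat. Centre is SW corner plus half of each.
latitude 9.7708, longitude 111.8750.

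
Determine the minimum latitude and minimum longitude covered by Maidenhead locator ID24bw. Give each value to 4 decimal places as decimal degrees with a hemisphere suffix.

Field I=8, D=3: +8·20° lon, +3·10° lat → SW at lon -20°, lat -60°.
Square 2, 4: +2·2° lon, +4·1° lat → SW at lon -16°, lat -56°.
Subsquare b=1, w=22: +1·0.0833333° lon, +22·0.0416667° lat → SW at lon -15.9167°, lat -55.0833°.
latitude 55.0833° S, longitude 15.9167° W.

55.0833° S, 15.9167° W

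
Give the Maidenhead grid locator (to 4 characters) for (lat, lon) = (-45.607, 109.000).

OE44

Add 180° to longitude and 90° to latitude: 289.00, 44.39.
Field: 289.00/20 → 14 → O, 44.39/10 → 4 → E; chars OE.
Square: 9.00/2 → 4, 4.39/1 → 4; chars 44.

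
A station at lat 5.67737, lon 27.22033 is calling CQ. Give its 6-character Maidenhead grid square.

KJ35oq

Offset from 180°W / 90°S: lon 207.2203°, lat 95.6774°.
Field: lon ⌊207.2203/20⌋ = 10 → K; lat ⌊95.6774/10⌋ = 9 → J.
Square: lon ⌊7.2203/2⌋ = 3; lat ⌊5.6774/1⌋ = 5.
Subsquare: lon ⌊1.2203/0.0833333⌋ = 14 → o; lat ⌊0.6774/0.0416667⌋ = 16 → q.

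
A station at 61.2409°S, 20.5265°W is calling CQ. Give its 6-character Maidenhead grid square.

HC98rs

Offset from 180°W / 90°S: lon 159.4735°, lat 28.7591°.
Field: lon ⌊159.4735/20⌋ = 7 → H; lat ⌊28.7591/10⌋ = 2 → C.
Square: lon ⌊19.4735/2⌋ = 9; lat ⌊8.7591/1⌋ = 8.
Subsquare: lon ⌊1.4735/0.0833333⌋ = 17 → r; lat ⌊0.7591/0.0416667⌋ = 18 → s.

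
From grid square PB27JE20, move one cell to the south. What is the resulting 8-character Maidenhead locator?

PB27jd29

Latitude extended square 0; −1 → -1, wraps to 9, carry into subsquare.
Latitude subsquare e = 4; −1 → 3 = d.
The longitude characters are unchanged.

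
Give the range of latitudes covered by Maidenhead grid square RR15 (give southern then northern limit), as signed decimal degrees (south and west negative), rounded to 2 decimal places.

85.00, 86.00

Field R=17, R=17: +17·20° lon, +17·10° lat → SW at lon 160°, lat 80°.
Square 1, 5: +1·2° lon, +5·1° lat → SW at lon 162°, lat 85°.
Cell spans 2° lon × 1° lat.
south 85.00, north 86.00.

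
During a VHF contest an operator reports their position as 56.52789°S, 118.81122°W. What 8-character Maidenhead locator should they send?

DD03ol23

Shift to the Maidenhead origin (180°W, 90°S): lon 61.18878, lat 33.47211.
Field: 61.18878/20 → 3 → D, 33.47211/10 → 3 → D; chars DD.
Square: 1.18878/2 → 0, 3.47211/1 → 3; chars 03.
Subsquare: 1.18878/0.0833333 → 14 → o, 0.47211/0.0416667 → 11 → l; chars ol.
Extended square: 0.02211/0.00833333 → 2, 0.01378/0.00416667 → 3; chars 23.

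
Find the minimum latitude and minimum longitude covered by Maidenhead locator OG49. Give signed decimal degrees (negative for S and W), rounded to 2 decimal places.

-21.00, 108.00

Field O=14, G=6: +14·20° lon, +6·10° lat → SW at lon 100°, lat -30°.
Square 4, 9: +4·2° lon, +9·1° lat → SW at lon 108°, lat -21°.
latitude -21.00, longitude 108.00.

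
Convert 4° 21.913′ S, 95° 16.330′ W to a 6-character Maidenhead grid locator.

EI25ip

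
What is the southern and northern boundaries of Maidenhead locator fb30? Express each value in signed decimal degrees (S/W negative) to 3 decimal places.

-80.000, -79.000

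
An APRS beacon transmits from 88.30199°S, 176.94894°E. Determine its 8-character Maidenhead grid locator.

Add 180° to longitude and 90° to latitude: 356.94894, 1.69801.
Field: 356.94894/20 → 17 → R, 1.69801/10 → 0 → A; chars RA.
Square: 16.94894/2 → 8, 1.69801/1 → 1; chars 81.
Subsquare: 0.94894/0.0833333 → 11 → l, 0.69801/0.0416667 → 16 → q; chars lq.
Extended square: 0.03227/0.00833333 → 3, 0.03134/0.00416667 → 7; chars 37.

RA81lq37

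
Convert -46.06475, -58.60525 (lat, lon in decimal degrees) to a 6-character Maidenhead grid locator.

Offset from 180°W / 90°S: lon 121.3948°, lat 43.9353°.
Field: 121.3948/20 → 6 → G, 43.9353/10 → 4 → E; chars GE.
Square: 1.3948/2 → 0, 3.9353/1 → 3; chars 03.
Subsquare: 1.3948/0.0833333 → 16 → q, 0.9353/0.0416667 → 22 → w; chars qw.

GE03qw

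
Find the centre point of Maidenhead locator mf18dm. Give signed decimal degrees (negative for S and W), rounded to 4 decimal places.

-31.4792, 62.2917

Field M=12, F=5: +12·20° lon, +5·10° lat → SW at lon 60°, lat -40°.
Square 1, 8: +1·2° lon, +8·1° lat → SW at lon 62°, lat -32°.
Subsquare d=3, m=12: +3·0.0833333° lon, +12·0.0416667° lat → SW at lon 62.25°, lat -31.5°.
Cell spans 0.0833333° lon × 0.0416667° lat. Centre is SW corner plus half of each.
latitude -31.4792, longitude 62.2917.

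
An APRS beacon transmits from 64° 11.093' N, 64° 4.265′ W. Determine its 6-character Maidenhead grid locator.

FP74xe

Shift to the Maidenhead origin (180°W, 90°S): lon 115.9289, lat 154.1849.
Field: lon ⌊115.9289/20⌋ = 5 → F; lat ⌊154.1849/10⌋ = 15 → P.
Square: lon ⌊15.9289/2⌋ = 7; lat ⌊4.1849/1⌋ = 4.
Subsquare: lon ⌊1.9289/0.0833333⌋ = 23 → x; lat ⌊0.1849/0.0416667⌋ = 4 → e.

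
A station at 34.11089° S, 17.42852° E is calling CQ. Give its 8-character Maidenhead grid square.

Offset from 180°W / 90°S: lon 197.42852°, lat 55.88911°.
Field: 197.42852/20 → 9 → J, 55.88911/10 → 5 → F; chars JF.
Square: 17.42852/2 → 8, 5.88911/1 → 5; chars 85.
Subsquare: 1.42852/0.0833333 → 17 → r, 0.88911/0.0416667 → 21 → v; chars rv.
Extended square: 0.01185/0.00833333 → 1, 0.01411/0.00416667 → 3; chars 13.

JF85rv13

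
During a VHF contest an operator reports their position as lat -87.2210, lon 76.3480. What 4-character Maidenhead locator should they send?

Shift to the Maidenhead origin (180°W, 90°S): lon 256.35, lat 2.78.
Field (20°×10°, letters A–R): 256.35/20 → 12 → M, 2.78/10 → 0 → A; chars MA.
Square (2°×1°, digits 0–9): 16.35/2 → 8, 2.78/1 → 2; chars 82.

MA82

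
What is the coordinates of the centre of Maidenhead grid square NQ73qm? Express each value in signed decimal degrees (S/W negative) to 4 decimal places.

73.5208, 95.3750

Field N=13, Q=16: +13·20° lon, +16·10° lat → SW at lon 80°, lat 70°.
Square 7, 3: +7·2° lon, +3·1° lat → SW at lon 94°, lat 73°.
Subsquare q=16, m=12: +16·0.0833333° lon, +12·0.0416667° lat → SW at lon 95.3333°, lat 73.5°.
Cell spans 0.0833333° lon × 0.0416667° lat. Centre is SW corner plus half of each.
latitude 73.5208, longitude 95.3750.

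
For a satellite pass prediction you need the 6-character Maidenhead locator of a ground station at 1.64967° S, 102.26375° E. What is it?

Add 180° to longitude and 90° to latitude: 282.2638, 88.3503.
Field: lon ⌊282.2638/20⌋ = 14 → O; lat ⌊88.3503/10⌋ = 8 → I.
Square: lon ⌊2.2638/2⌋ = 1; lat ⌊8.3503/1⌋ = 8.
Subsquare: lon ⌊0.2638/0.0833333⌋ = 3 → d; lat ⌊0.3503/0.0416667⌋ = 8 → i.

OI18di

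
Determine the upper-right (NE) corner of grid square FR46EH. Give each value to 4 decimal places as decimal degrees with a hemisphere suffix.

Field F=5, R=17: +5·20° lon, +17·10° lat → SW at lon -80°, lat 80°.
Square 4, 6: +4·2° lon, +6·1° lat → SW at lon -72°, lat 86°.
Subsquare e=4, h=7: +4·0.0833333° lon, +7·0.0416667° lat → SW at lon -71.6667°, lat 86.2917°.
Cell spans 0.0833333° lon × 0.0416667° lat. NE corner is SW corner plus one full cell.
latitude 86.3333° N, longitude 71.5833° W.

86.3333° N, 71.5833° W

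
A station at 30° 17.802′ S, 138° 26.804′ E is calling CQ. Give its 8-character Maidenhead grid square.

PF99fq38

Add 180° to longitude and 90° to latitude: 318.44673, 59.70330.
Field: 318.44673/20 → 15 → P, 59.70330/10 → 5 → F; chars PF.
Square: 18.44673/2 → 9, 9.70330/1 → 9; chars 99.
Subsquare: 0.44673/0.0833333 → 5 → f, 0.70330/0.0416667 → 16 → q; chars fq.
Extended square: 0.03007/0.00833333 → 3, 0.03663/0.00416667 → 8; chars 38.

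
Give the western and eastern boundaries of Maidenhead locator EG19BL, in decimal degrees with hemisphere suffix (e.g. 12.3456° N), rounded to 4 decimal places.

Field E=4, G=6: +4·20° lon, +6·10° lat → SW at lon -100°, lat -30°.
Square 1, 9: +1·2° lon, +9·1° lat → SW at lon -98°, lat -21°.
Subsquare b=1, l=11: +1·0.0833333° lon, +11·0.0416667° lat → SW at lon -97.9167°, lat -20.5417°.
Cell spans 0.0833333° lon × 0.0416667° lat.
west 97.9167° W, east 97.8333° W.

97.9167° W, 97.8333° W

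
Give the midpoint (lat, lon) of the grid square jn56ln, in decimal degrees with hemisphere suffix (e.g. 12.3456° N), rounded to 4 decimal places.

46.5625° N, 10.9583° E

Field J=9, N=13: +9·20° lon, +13·10° lat → SW at lon 0°, lat 40°.
Square 5, 6: +5·2° lon, +6·1° lat → SW at lon 10°, lat 46°.
Subsquare l=11, n=13: +11·0.0833333° lon, +13·0.0416667° lat → SW at lon 10.9167°, lat 46.5417°.
Cell spans 0.0833333° lon × 0.0416667° lat. Centre is SW corner plus half of each.
latitude 46.5625° N, longitude 10.9583° E.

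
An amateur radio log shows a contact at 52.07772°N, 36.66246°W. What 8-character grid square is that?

HO12qb08

Offset from 180°W / 90°S: lon 143.33754°, lat 142.07772°.
Field: 143.33754/20 → 7 → H, 142.07772/10 → 14 → O; chars HO.
Square: 3.33754/2 → 1, 2.07772/1 → 2; chars 12.
Subsquare: 1.33754/0.0833333 → 16 → q, 0.07772/0.0416667 → 1 → b; chars qb.
Extended square: 0.00421/0.00833333 → 0, 0.03605/0.00416667 → 8; chars 08.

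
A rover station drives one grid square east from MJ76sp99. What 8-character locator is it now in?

MJ76tp09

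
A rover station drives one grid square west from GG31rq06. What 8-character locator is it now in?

GG31qq96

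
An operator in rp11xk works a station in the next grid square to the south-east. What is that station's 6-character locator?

Longitude subsquare x = 23; +1 → 24, wraps to 0 = a, carry into square.
Longitude square 1; +1 → 2.
Latitude subsquare k = 10; −1 → 9 = j.

RP21aj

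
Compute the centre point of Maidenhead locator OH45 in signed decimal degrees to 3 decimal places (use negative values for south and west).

-14.500, 109.000

Field O=14, H=7: +14·20° lon, +7·10° lat → SW at lon 100°, lat -20°.
Square 4, 5: +4·2° lon, +5·1° lat → SW at lon 108°, lat -15°.
Cell spans 2° lon × 1° lat. Centre is SW corner plus half of each.
latitude -14.500, longitude 109.000.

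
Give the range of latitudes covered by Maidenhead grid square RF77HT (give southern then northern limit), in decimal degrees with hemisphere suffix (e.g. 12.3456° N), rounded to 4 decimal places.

Field R=17, F=5: +17·20° lon, +5·10° lat → SW at lon 160°, lat -40°.
Square 7, 7: +7·2° lon, +7·1° lat → SW at lon 174°, lat -33°.
Subsquare h=7, t=19: +7·0.0833333° lon, +19·0.0416667° lat → SW at lon 174.583°, lat -32.2083°.
Cell spans 0.0833333° lon × 0.0416667° lat.
south 32.2083° S, north 32.1667° S.

32.2083° S, 32.1667° S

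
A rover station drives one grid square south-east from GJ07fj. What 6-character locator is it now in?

GJ07gi

Longitude subsquare f = 5; +1 → 6 = g.
Latitude subsquare j = 9; −1 → 8 = i.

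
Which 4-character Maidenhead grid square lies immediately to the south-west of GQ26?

Longitude square 2; −1 → 1.
Latitude square 6; −1 → 5.

GQ15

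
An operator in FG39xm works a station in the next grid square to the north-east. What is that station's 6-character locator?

Longitude subsquare x = 23; +1 → 24, wraps to 0 = a, carry into square.
Longitude square 3; +1 → 4.
Latitude subsquare m = 12; +1 → 13 = n.

FG49an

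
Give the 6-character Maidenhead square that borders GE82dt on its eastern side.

GE82et

Longitude subsquare d = 3; +1 → 4 = e.
The latitude characters are unchanged.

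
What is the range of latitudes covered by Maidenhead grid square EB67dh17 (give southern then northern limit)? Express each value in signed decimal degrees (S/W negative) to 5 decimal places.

-72.67917, -72.67500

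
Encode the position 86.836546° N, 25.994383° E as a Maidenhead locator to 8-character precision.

KR26xu90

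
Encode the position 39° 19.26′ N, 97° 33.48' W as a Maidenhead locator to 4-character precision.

EM19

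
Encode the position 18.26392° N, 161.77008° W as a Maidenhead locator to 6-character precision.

Add 180° to longitude and 90° to latitude: 18.2299, 108.2639.
Field: lon ⌊18.2299/20⌋ = 0 → A; lat ⌊108.2639/10⌋ = 10 → K.
Square: lon ⌊18.2299/2⌋ = 9; lat ⌊8.2639/1⌋ = 8.
Subsquare: lon ⌊0.2299/0.0833333⌋ = 2 → c; lat ⌊0.2639/0.0416667⌋ = 6 → g.

AK98cg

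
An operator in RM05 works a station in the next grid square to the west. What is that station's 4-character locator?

QM95

Longitude square 0; −1 → -1, wraps to 9, carry into field.
Longitude field R = 17; −1 → 16 = Q.
The latitude characters are unchanged.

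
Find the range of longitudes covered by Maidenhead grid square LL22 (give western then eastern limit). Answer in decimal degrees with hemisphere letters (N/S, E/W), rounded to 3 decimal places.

Field L=11, L=11: +11·20° lon, +11·10° lat → SW at lon 40°, lat 20°.
Square 2, 2: +2·2° lon, +2·1° lat → SW at lon 44°, lat 22°.
Cell spans 2° lon × 1° lat.
west 44.000° E, east 46.000° E.

44.000° E, 46.000° E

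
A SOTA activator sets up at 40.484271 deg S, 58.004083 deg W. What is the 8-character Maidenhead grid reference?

GE09xm93

Shift to the Maidenhead origin (180°W, 90°S): lon 121.99592, lat 49.51573.
Field: 121.99592/20 → 6 → G, 49.51573/10 → 4 → E; chars GE.
Square: 1.99592/2 → 0, 9.51573/1 → 9; chars 09.
Subsquare: 1.99592/0.0833333 → 23 → x, 0.51573/0.0416667 → 12 → m; chars xm.
Extended square: 0.07925/0.00833333 → 9, 0.01573/0.00416667 → 3; chars 93.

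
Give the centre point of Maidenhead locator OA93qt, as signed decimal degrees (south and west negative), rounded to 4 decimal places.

Field O=14, A=0: +14·20° lon, +0·10° lat → SW at lon 100°, lat -90°.
Square 9, 3: +9·2° lon, +3·1° lat → SW at lon 118°, lat -87°.
Subsquare q=16, t=19: +16·0.0833333° lon, +19·0.0416667° lat → SW at lon 119.333°, lat -86.2083°.
Cell spans 0.0833333° lon × 0.0416667° lat. Centre is SW corner plus half of each.
latitude -86.1875, longitude 119.3750.

-86.1875, 119.3750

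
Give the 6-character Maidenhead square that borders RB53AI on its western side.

RB43xi

Longitude subsquare a = 0; −1 → -1, wraps to 23 = x, carry into square.
Longitude square 5; −1 → 4.
The latitude characters are unchanged.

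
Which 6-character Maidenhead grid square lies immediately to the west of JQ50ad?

JQ40xd

Longitude subsquare a = 0; −1 → -1, wraps to 23 = x, carry into square.
Longitude square 5; −1 → 4.
The latitude characters are unchanged.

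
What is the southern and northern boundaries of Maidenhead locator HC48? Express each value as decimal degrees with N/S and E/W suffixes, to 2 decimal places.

Field H=7, C=2: +7·20° lon, +2·10° lat → SW at lon -40°, lat -70°.
Square 4, 8: +4·2° lon, +8·1° lat → SW at lon -32°, lat -62°.
Cell spans 2° lon × 1° lat.
south 62.00° S, north 61.00° S.

62.00° S, 61.00° S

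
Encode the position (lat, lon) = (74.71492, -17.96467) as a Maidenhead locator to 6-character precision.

IQ14ar

Shift to the Maidenhead origin (180°W, 90°S): lon 162.0353, lat 164.7149.
Field: 162.0353/20 → 8 → I, 164.7149/10 → 16 → Q; chars IQ.
Square: 2.0353/2 → 1, 4.7149/1 → 4; chars 14.
Subsquare: 0.0353/0.0833333 → 0 → a, 0.7149/0.0416667 → 17 → r; chars ar.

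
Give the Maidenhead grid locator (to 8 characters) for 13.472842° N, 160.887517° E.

Offset from 180°W / 90°S: lon 340.88752°, lat 103.47284°.
Field (20°×10°, letters A–R): lon ⌊340.88752/20⌋ = 17 → R; lat ⌊103.47284/10⌋ = 10 → K.
Square (2°×1°, digits 0–9): lon ⌊0.88752/2⌋ = 0; lat ⌊3.47284/1⌋ = 3.
Subsquare (5′×2.5′, letters a–x): lon ⌊0.88752/0.0833333⌋ = 10 → k; lat ⌊0.47284/0.0416667⌋ = 11 → l.
Extended square (30″×15″, digits 0–9): lon ⌊0.05418/0.00833333⌋ = 6; lat ⌊0.01451/0.00416667⌋ = 3.

RK03kl63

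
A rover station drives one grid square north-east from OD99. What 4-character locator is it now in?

PE00

Longitude square 9; +1 → 10, wraps to 0, carry into field.
Longitude field O = 14; +1 → 15 = P.
Latitude square 9; +1 → 10, wraps to 0, carry into field.
Latitude field D = 3; +1 → 4 = E.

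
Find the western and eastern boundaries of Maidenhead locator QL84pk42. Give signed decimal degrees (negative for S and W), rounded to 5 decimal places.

157.28333, 157.29167

Field Q=16, L=11: +16·20° lon, +11·10° lat → SW at lon 140°, lat 20°.
Square 8, 4: +8·2° lon, +4·1° lat → SW at lon 156°, lat 24°.
Subsquare p=15, k=10: +15·0.0833333° lon, +10·0.0416667° lat → SW at lon 157.25°, lat 24.4167°.
Extended square 4, 2: +4·0.00833333° lon, +2·0.00416667° lat → SW at lon 157.283°, lat 24.425°.
Cell spans 0.00833333° lon × 0.00416667° lat.
west 157.28333, east 157.29167.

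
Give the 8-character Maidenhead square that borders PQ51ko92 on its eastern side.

PQ51lo02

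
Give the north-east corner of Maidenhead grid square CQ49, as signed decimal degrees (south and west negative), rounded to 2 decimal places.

80.00, -130.00

Field C=2, Q=16: +2·20° lon, +16·10° lat → SW at lon -140°, lat 70°.
Square 4, 9: +4·2° lon, +9·1° lat → SW at lon -132°, lat 79°.
Cell spans 2° lon × 1° lat. NE corner is SW corner plus one full cell.
latitude 80.00, longitude -130.00.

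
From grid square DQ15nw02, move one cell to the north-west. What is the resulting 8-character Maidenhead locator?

DQ15mw93

Longitude extended square 0; −1 → -1, wraps to 9, carry into subsquare.
Longitude subsquare n = 13; −1 → 12 = m.
Latitude extended square 2; +1 → 3.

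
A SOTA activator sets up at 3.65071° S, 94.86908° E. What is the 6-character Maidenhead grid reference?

NI76ki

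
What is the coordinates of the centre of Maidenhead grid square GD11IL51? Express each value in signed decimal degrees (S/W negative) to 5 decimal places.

-58.53542, -57.28750

Field G=6, D=3: +6·20° lon, +3·10° lat → SW at lon -60°, lat -60°.
Square 1, 1: +1·2° lon, +1·1° lat → SW at lon -58°, lat -59°.
Subsquare i=8, l=11: +8·0.0833333° lon, +11·0.0416667° lat → SW at lon -57.3333°, lat -58.5417°.
Extended square 5, 1: +5·0.00833333° lon, +1·0.00416667° lat → SW at lon -57.2917°, lat -58.5375°.
Cell spans 0.00833333° lon × 0.00416667° lat. Centre is SW corner plus half of each.
latitude -58.53542, longitude -57.28750.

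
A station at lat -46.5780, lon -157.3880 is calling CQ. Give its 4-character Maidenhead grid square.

Add 180° to longitude and 90° to latitude: 22.61, 43.42.
Field: 22.61/20 → 1 → B, 43.42/10 → 4 → E; chars BE.
Square: 2.61/2 → 1, 3.42/1 → 3; chars 13.

BE13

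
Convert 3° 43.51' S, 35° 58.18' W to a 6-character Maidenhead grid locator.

Shift to the Maidenhead origin (180°W, 90°S): lon 144.0303, lat 86.2748.
Field: lon ⌊144.0303/20⌋ = 7 → H; lat ⌊86.2748/10⌋ = 8 → I.
Square: lon ⌊4.0303/2⌋ = 2; lat ⌊6.2748/1⌋ = 6.
Subsquare: lon ⌊0.0303/0.0833333⌋ = 0 → a; lat ⌊0.2748/0.0416667⌋ = 6 → g.

HI26ag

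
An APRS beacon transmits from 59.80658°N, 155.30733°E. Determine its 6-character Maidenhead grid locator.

Offset from 180°W / 90°S: lon 335.3073°, lat 149.8066°.
Field: lon ⌊335.3073/20⌋ = 16 → Q; lat ⌊149.8066/10⌋ = 14 → O.
Square: lon ⌊15.3073/2⌋ = 7; lat ⌊9.8066/1⌋ = 9.
Subsquare: lon ⌊1.3073/0.0833333⌋ = 15 → p; lat ⌊0.8066/0.0416667⌋ = 19 → t.

QO79pt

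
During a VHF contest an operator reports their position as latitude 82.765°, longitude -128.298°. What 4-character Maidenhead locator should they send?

CR52

Shift to the Maidenhead origin (180°W, 90°S): lon 51.70, lat 172.76.
Field (20°×10°, letters A–R): 51.70/20 → 2 → C, 172.76/10 → 17 → R; chars CR.
Square (2°×1°, digits 0–9): 11.70/2 → 5, 2.76/1 → 2; chars 52.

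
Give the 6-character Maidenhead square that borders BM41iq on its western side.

BM41hq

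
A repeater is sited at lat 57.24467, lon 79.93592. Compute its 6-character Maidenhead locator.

Add 180° to longitude and 90° to latitude: 259.9359, 147.2447.
Field (20°×10°, letters A–R): lon ⌊259.9359/20⌋ = 12 → M; lat ⌊147.2447/10⌋ = 14 → O.
Square (2°×1°, digits 0–9): lon ⌊19.9359/2⌋ = 9; lat ⌊7.2447/1⌋ = 7.
Subsquare (5′×2.5′, letters a–x): lon ⌊1.9359/0.0833333⌋ = 23 → x; lat ⌊0.2447/0.0416667⌋ = 5 → f.

MO97xf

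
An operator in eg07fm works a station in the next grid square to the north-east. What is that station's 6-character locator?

Longitude subsquare f = 5; +1 → 6 = g.
Latitude subsquare m = 12; +1 → 13 = n.

EG07gn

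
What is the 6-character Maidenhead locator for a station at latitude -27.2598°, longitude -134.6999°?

Offset from 180°W / 90°S: lon 45.3001°, lat 62.7402°.
Field (20°×10°, letters A–R): lon ⌊45.3001/20⌋ = 2 → C; lat ⌊62.7402/10⌋ = 6 → G.
Square (2°×1°, digits 0–9): lon ⌊5.3001/2⌋ = 2; lat ⌊2.7402/1⌋ = 2.
Subsquare (5′×2.5′, letters a–x): lon ⌊1.3001/0.0833333⌋ = 15 → p; lat ⌊0.7402/0.0416667⌋ = 17 → r.

CG22pr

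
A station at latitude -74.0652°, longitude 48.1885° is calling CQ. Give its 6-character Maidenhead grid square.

LB45cw

Offset from 180°W / 90°S: lon 228.1885°, lat 15.9348°.
Field: lon ⌊228.1885/20⌋ = 11 → L; lat ⌊15.9348/10⌋ = 1 → B.
Square: lon ⌊8.1885/2⌋ = 4; lat ⌊5.9348/1⌋ = 5.
Subsquare: lon ⌊0.1885/0.0833333⌋ = 2 → c; lat ⌊0.9348/0.0416667⌋ = 22 → w.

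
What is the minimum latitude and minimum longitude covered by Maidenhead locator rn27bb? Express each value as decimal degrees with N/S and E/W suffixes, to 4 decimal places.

Field R=17, N=13: +17·20° lon, +13·10° lat → SW at lon 160°, lat 40°.
Square 2, 7: +2·2° lon, +7·1° lat → SW at lon 164°, lat 47°.
Subsquare b=1, b=1: +1·0.0833333° lon, +1·0.0416667° lat → SW at lon 164.083°, lat 47.0417°.
latitude 47.0417° N, longitude 164.0833° E.

47.0417° N, 164.0833° E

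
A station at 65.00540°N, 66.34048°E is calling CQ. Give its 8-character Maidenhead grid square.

MP35ea01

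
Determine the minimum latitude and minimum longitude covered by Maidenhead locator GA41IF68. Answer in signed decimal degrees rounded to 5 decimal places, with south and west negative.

-88.75833, -51.28333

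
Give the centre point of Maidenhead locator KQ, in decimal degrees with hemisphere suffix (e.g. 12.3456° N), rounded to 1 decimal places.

75.0° N, 30.0° E

Field K=10, Q=16: +10·20° lon, +16·10° lat → SW at lon 20°, lat 70°.
Cell spans 20° lon × 10° lat. Centre is SW corner plus half of each.
latitude 75.0° N, longitude 30.0° E.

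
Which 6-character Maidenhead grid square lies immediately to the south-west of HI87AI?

HI77xh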